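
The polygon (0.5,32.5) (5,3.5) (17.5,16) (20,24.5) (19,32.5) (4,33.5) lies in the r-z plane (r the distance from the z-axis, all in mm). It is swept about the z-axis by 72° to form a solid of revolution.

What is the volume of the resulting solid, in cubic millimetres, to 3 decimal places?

Profile (r,z), 6 vertices: (0.5,32.5) (5,3.5) (17.5,16) (20,24.5) (19,32.5) (4,33.5)
edge 0: (0.5,32.5)→(5,3.5)  cross = 0.5·3.5 − 5·32.5 = -160.7500; (r_i+r_j)·cross = 5.5·-160.7500 = -884.1250
edge 1: (5,3.5)→(17.5,16)  cross = 5·16 − 17.5·3.5 = 18.7500; (r_i+r_j)·cross = 22.5·18.7500 = 421.8750
edge 2: (17.5,16)→(20,24.5)  cross = 17.5·24.5 − 20·16 = 108.7500; (r_i+r_j)·cross = 37.5·108.7500 = 4078.1250
edge 3: (20,24.5)→(19,32.5)  cross = 20·32.5 − 19·24.5 = 184.5000; (r_i+r_j)·cross = 39·184.5000 = 7195.5000
edge 4: (19,32.5)→(4,33.5)  cross = 19·33.5 − 4·32.5 = 506.5000; (r_i+r_j)·cross = 23·506.5000 = 11649.5000
edge 5: (4,33.5)→(0.5,32.5)  cross = 4·32.5 − 0.5·33.5 = 113.2500; (r_i+r_j)·cross = 4.5·113.2500 = 509.6250
Σcross = 771.0000 → A = |Σcross|/2 = 385.5000 mm²
Σ(r_i+r_j)·cross = 22970.5000 → first moment M = |Σ|/6 = 3828.4167
R_c = M/A = 3828.4167/385.5000 = 9.9310 mm
θ = 72° = 1.256637 rad
V = θ·R_c·A = 1.256637·9.9310·385.5000 = 4810.930 mm³

Volume = 4810.930 mm³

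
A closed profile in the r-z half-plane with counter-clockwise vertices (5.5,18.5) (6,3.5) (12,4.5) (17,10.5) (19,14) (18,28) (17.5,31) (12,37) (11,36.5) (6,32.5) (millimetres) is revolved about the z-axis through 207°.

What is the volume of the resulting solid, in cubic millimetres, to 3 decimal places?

Profile (r,z), 10 vertices: (5.5,18.5) (6,3.5) (12,4.5) (17,10.5) (19,14) (18,28) (17.5,31) (12,37) (11,36.5) (6,32.5)
edge 0: (5.5,18.5)→(6,3.5)  cross = 5.5·3.5 − 6·18.5 = -91.7500; (r_i+r_j)·cross = 11.5·-91.7500 = -1055.1250
edge 1: (6,3.5)→(12,4.5)  cross = 6·4.5 − 12·3.5 = -15.0000; (r_i+r_j)·cross = 18·-15.0000 = -270.0000
edge 2: (12,4.5)→(17,10.5)  cross = 12·10.5 − 17·4.5 = 49.5000; (r_i+r_j)·cross = 29·49.5000 = 1435.5000
edge 3: (17,10.5)→(19,14)  cross = 17·14 − 19·10.5 = 38.5000; (r_i+r_j)·cross = 36·38.5000 = 1386.0000
edge 4: (19,14)→(18,28)  cross = 19·28 − 18·14 = 280.0000; (r_i+r_j)·cross = 37·280.0000 = 10360.0000
edge 5: (18,28)→(17.5,31)  cross = 18·31 − 17.5·28 = 68.0000; (r_i+r_j)·cross = 35.5·68.0000 = 2414.0000
edge 6: (17.5,31)→(12,37)  cross = 17.5·37 − 12·31 = 275.5000; (r_i+r_j)·cross = 29.5·275.5000 = 8127.2500
edge 7: (12,37)→(11,36.5)  cross = 12·36.5 − 11·37 = 31.0000; (r_i+r_j)·cross = 23·31.0000 = 713.0000
edge 8: (11,36.5)→(6,32.5)  cross = 11·32.5 − 6·36.5 = 138.5000; (r_i+r_j)·cross = 17·138.5000 = 2354.5000
edge 9: (6,32.5)→(5.5,18.5)  cross = 6·18.5 − 5.5·32.5 = -67.7500; (r_i+r_j)·cross = 11.5·-67.7500 = -779.1250
Σcross = 706.5000 → A = |Σcross|/2 = 353.2500 mm²
Σ(r_i+r_j)·cross = 24686.0000 → first moment M = |Σ|/6 = 4114.3333
R_c = M/A = 4114.3333/353.2500 = 11.6471 mm
θ = 207° = 3.612832 rad
V = θ·R_c·A = 3.612832·11.6471·353.2500 = 14864.393 mm³

Volume = 14864.393 mm³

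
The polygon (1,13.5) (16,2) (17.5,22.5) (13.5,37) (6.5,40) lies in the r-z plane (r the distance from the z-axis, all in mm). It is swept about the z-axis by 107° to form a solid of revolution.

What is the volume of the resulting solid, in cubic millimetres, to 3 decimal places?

Volume = 7549.028 mm³

Profile (r,z), 5 vertices: (1,13.5) (16,2) (17.5,22.5) (13.5,37) (6.5,40)
edge 0: (1,13.5)→(16,2)  cross = 1·2 − 16·13.5 = -214.0000; (r_i+r_j)·cross = 17·-214.0000 = -3638.0000
edge 1: (16,2)→(17.5,22.5)  cross = 16·22.5 − 17.5·2 = 325.0000; (r_i+r_j)·cross = 33.5·325.0000 = 10887.5000
edge 2: (17.5,22.5)→(13.5,37)  cross = 17.5·37 − 13.5·22.5 = 343.7500; (r_i+r_j)·cross = 31·343.7500 = 10656.2500
edge 3: (13.5,37)→(6.5,40)  cross = 13.5·40 − 6.5·37 = 299.5000; (r_i+r_j)·cross = 20·299.5000 = 5990.0000
edge 4: (6.5,40)→(1,13.5)  cross = 6.5·13.5 − 1·40 = 47.7500; (r_i+r_j)·cross = 7.5·47.7500 = 358.1250
Σcross = 802.0000 → A = |Σcross|/2 = 401.0000 mm²
Σ(r_i+r_j)·cross = 24253.8750 → first moment M = |Σ|/6 = 4042.3125
R_c = M/A = 4042.3125/401.0000 = 10.0806 mm
θ = 107° = 1.867502 rad
V = θ·R_c·A = 1.867502·10.0806·401.0000 = 7549.028 mm³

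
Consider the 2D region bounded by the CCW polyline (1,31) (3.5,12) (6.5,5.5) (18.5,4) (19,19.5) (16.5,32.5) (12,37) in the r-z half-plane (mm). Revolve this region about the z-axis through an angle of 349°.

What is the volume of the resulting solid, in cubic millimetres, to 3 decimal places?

Profile (r,z), 7 vertices: (1,31) (3.5,12) (6.5,5.5) (18.5,4) (19,19.5) (16.5,32.5) (12,37)
edge 0: (1,31)→(3.5,12)  cross = 1·12 − 3.5·31 = -96.5000; (r_i+r_j)·cross = 4.5·-96.5000 = -434.2500
edge 1: (3.5,12)→(6.5,5.5)  cross = 3.5·5.5 − 6.5·12 = -58.7500; (r_i+r_j)·cross = 10·-58.7500 = -587.5000
edge 2: (6.5,5.5)→(18.5,4)  cross = 6.5·4 − 18.5·5.5 = -75.7500; (r_i+r_j)·cross = 25·-75.7500 = -1893.7500
edge 3: (18.5,4)→(19,19.5)  cross = 18.5·19.5 − 19·4 = 284.7500; (r_i+r_j)·cross = 37.5·284.7500 = 10678.1250
edge 4: (19,19.5)→(16.5,32.5)  cross = 19·32.5 − 16.5·19.5 = 295.7500; (r_i+r_j)·cross = 35.5·295.7500 = 10499.1250
edge 5: (16.5,32.5)→(12,37)  cross = 16.5·37 − 12·32.5 = 220.5000; (r_i+r_j)·cross = 28.5·220.5000 = 6284.2500
edge 6: (12,37)→(1,31)  cross = 12·31 − 1·37 = 335.0000; (r_i+r_j)·cross = 13·335.0000 = 4355.0000
Σcross = 905.0000 → A = |Σcross|/2 = 452.5000 mm²
Σ(r_i+r_j)·cross = 28901.0000 → first moment M = |Σ|/6 = 4816.8333
R_c = M/A = 4816.8333/452.5000 = 10.6449 mm
θ = 349° = 6.091199 rad
V = θ·R_c·A = 6.091199·10.6449·452.5000 = 29340.291 mm³

Volume = 29340.291 mm³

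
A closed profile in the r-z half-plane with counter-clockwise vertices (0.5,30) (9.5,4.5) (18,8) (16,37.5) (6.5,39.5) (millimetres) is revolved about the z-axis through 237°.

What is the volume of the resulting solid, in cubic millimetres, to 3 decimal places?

Profile (r,z), 5 vertices: (0.5,30) (9.5,4.5) (18,8) (16,37.5) (6.5,39.5)
edge 0: (0.5,30)→(9.5,4.5)  cross = 0.5·4.5 − 9.5·30 = -282.7500; (r_i+r_j)·cross = 10·-282.7500 = -2827.5000
edge 1: (9.5,4.5)→(18,8)  cross = 9.5·8 − 18·4.5 = -5.0000; (r_i+r_j)·cross = 27.5·-5.0000 = -137.5000
edge 2: (18,8)→(16,37.5)  cross = 18·37.5 − 16·8 = 547.0000; (r_i+r_j)·cross = 34·547.0000 = 18598.0000
edge 3: (16,37.5)→(6.5,39.5)  cross = 16·39.5 − 6.5·37.5 = 388.2500; (r_i+r_j)·cross = 22.5·388.2500 = 8735.6250
edge 4: (6.5,39.5)→(0.5,30)  cross = 6.5·30 − 0.5·39.5 = 175.2500; (r_i+r_j)·cross = 7·175.2500 = 1226.7500
Σcross = 822.7500 → A = |Σcross|/2 = 411.3750 mm²
Σ(r_i+r_j)·cross = 25595.3750 → first moment M = |Σ|/6 = 4265.8958
R_c = M/A = 4265.8958/411.3750 = 10.3698 mm
θ = 237° = 4.136430 rad
V = θ·R_c·A = 4.136430·10.3698·411.3750 = 17645.581 mm³

Volume = 17645.581 mm³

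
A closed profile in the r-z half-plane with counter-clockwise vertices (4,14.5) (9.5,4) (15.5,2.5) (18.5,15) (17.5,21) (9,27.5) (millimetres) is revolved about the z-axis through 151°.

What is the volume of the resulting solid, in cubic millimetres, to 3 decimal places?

Volume = 7150.737 mm³

Profile (r,z), 6 vertices: (4,14.5) (9.5,4) (15.5,2.5) (18.5,15) (17.5,21) (9,27.5)
edge 0: (4,14.5)→(9.5,4)  cross = 4·4 − 9.5·14.5 = -121.7500; (r_i+r_j)·cross = 13.5·-121.7500 = -1643.6250
edge 1: (9.5,4)→(15.5,2.5)  cross = 9.5·2.5 − 15.5·4 = -38.2500; (r_i+r_j)·cross = 25·-38.2500 = -956.2500
edge 2: (15.5,2.5)→(18.5,15)  cross = 15.5·15 − 18.5·2.5 = 186.2500; (r_i+r_j)·cross = 34·186.2500 = 6332.5000
edge 3: (18.5,15)→(17.5,21)  cross = 18.5·21 − 17.5·15 = 126.0000; (r_i+r_j)·cross = 36·126.0000 = 4536.0000
edge 4: (17.5,21)→(9,27.5)  cross = 17.5·27.5 − 9·21 = 292.2500; (r_i+r_j)·cross = 26.5·292.2500 = 7744.6250
edge 5: (9,27.5)→(4,14.5)  cross = 9·14.5 − 4·27.5 = 20.5000; (r_i+r_j)·cross = 13·20.5000 = 266.5000
Σcross = 465.0000 → A = |Σcross|/2 = 232.5000 mm²
Σ(r_i+r_j)·cross = 16279.7500 → first moment M = |Σ|/6 = 2713.2917
R_c = M/A = 2713.2917/232.5000 = 11.6701 mm
θ = 151° = 2.635447 rad
V = θ·R_c·A = 2.635447·11.6701·232.5000 = 7150.737 mm³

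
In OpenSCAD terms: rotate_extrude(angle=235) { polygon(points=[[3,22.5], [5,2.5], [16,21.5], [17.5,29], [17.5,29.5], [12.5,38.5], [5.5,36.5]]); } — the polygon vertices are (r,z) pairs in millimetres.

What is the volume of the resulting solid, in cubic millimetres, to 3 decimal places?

Profile (r,z), 7 vertices: (3,22.5) (5,2.5) (16,21.5) (17.5,29) (17.5,29.5) (12.5,38.5) (5.5,36.5)
edge 0: (3,22.5)→(5,2.5)  cross = 3·2.5 − 5·22.5 = -105.0000; (r_i+r_j)·cross = 8·-105.0000 = -840.0000
edge 1: (5,2.5)→(16,21.5)  cross = 5·21.5 − 16·2.5 = 67.5000; (r_i+r_j)·cross = 21·67.5000 = 1417.5000
edge 2: (16,21.5)→(17.5,29)  cross = 16·29 − 17.5·21.5 = 87.7500; (r_i+r_j)·cross = 33.5·87.7500 = 2939.6250
edge 3: (17.5,29)→(17.5,29.5)  cross = 17.5·29.5 − 17.5·29 = 8.7500; (r_i+r_j)·cross = 35·8.7500 = 306.2500
edge 4: (17.5,29.5)→(12.5,38.5)  cross = 17.5·38.5 − 12.5·29.5 = 305.0000; (r_i+r_j)·cross = 30·305.0000 = 9150.0000
edge 5: (12.5,38.5)→(5.5,36.5)  cross = 12.5·36.5 − 5.5·38.5 = 244.5000; (r_i+r_j)·cross = 18·244.5000 = 4401.0000
edge 6: (5.5,36.5)→(3,22.5)  cross = 5.5·22.5 − 3·36.5 = 14.2500; (r_i+r_j)·cross = 8.5·14.2500 = 121.1250
Σcross = 622.7500 → A = |Σcross|/2 = 311.3750 mm²
Σ(r_i+r_j)·cross = 17495.5000 → first moment M = |Σ|/6 = 2915.9167
R_c = M/A = 2915.9167/311.3750 = 9.3646 mm
θ = 235° = 4.101524 rad
V = θ·R_c·A = 4.101524·9.3646·311.3750 = 11959.701 mm³

Volume = 11959.701 mm³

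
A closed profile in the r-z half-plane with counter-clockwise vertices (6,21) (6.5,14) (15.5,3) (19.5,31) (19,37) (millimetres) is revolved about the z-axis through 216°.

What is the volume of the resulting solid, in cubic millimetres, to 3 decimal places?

Volume = 12123.406 mm³

Profile (r,z), 5 vertices: (6,21) (6.5,14) (15.5,3) (19.5,31) (19,37)
edge 0: (6,21)→(6.5,14)  cross = 6·14 − 6.5·21 = -52.5000; (r_i+r_j)·cross = 12.5·-52.5000 = -656.2500
edge 1: (6.5,14)→(15.5,3)  cross = 6.5·3 − 15.5·14 = -197.5000; (r_i+r_j)·cross = 22·-197.5000 = -4345.0000
edge 2: (15.5,3)→(19.5,31)  cross = 15.5·31 − 19.5·3 = 422.0000; (r_i+r_j)·cross = 35·422.0000 = 14770.0000
edge 3: (19.5,31)→(19,37)  cross = 19.5·37 − 19·31 = 132.5000; (r_i+r_j)·cross = 38.5·132.5000 = 5101.2500
edge 4: (19,37)→(6,21)  cross = 19·21 − 6·37 = 177.0000; (r_i+r_j)·cross = 25·177.0000 = 4425.0000
Σcross = 481.5000 → A = |Σcross|/2 = 240.7500 mm²
Σ(r_i+r_j)·cross = 19295.0000 → first moment M = |Σ|/6 = 3215.8333
R_c = M/A = 3215.8333/240.7500 = 13.3576 mm
θ = 216° = 3.769911 rad
V = θ·R_c·A = 3.769911·13.3576·240.7500 = 12123.406 mm³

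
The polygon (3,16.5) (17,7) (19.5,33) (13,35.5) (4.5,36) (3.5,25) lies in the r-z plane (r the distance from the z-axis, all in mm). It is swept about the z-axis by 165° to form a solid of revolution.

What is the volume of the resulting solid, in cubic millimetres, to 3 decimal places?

Profile (r,z), 6 vertices: (3,16.5) (17,7) (19.5,33) (13,35.5) (4.5,36) (3.5,25)
edge 0: (3,16.5)→(17,7)  cross = 3·7 − 17·16.5 = -259.5000; (r_i+r_j)·cross = 20·-259.5000 = -5190.0000
edge 1: (17,7)→(19.5,33)  cross = 17·33 − 19.5·7 = 424.5000; (r_i+r_j)·cross = 36.5·424.5000 = 15494.2500
edge 2: (19.5,33)→(13,35.5)  cross = 19.5·35.5 − 13·33 = 263.2500; (r_i+r_j)·cross = 32.5·263.2500 = 8555.6250
edge 3: (13,35.5)→(4.5,36)  cross = 13·36 − 4.5·35.5 = 308.2500; (r_i+r_j)·cross = 17.5·308.2500 = 5394.3750
edge 4: (4.5,36)→(3.5,25)  cross = 4.5·25 − 3.5·36 = -13.5000; (r_i+r_j)·cross = 8·-13.5000 = -108.0000
edge 5: (3.5,25)→(3,16.5)  cross = 3.5·16.5 − 3·25 = -17.2500; (r_i+r_j)·cross = 6.5·-17.2500 = -112.1250
Σcross = 705.7500 → A = |Σcross|/2 = 352.8750 mm²
Σ(r_i+r_j)·cross = 24034.1250 → first moment M = |Σ|/6 = 4005.6875
R_c = M/A = 4005.6875/352.8750 = 11.3516 mm
θ = 165° = 2.879793 rad
V = θ·R_c·A = 2.879793·11.3516·352.8750 = 11535.552 mm³

Volume = 11535.552 mm³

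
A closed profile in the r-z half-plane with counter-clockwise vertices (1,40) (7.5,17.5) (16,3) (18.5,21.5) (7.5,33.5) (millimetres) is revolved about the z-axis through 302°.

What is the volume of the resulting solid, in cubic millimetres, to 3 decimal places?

Volume = 13780.753 mm³

Profile (r,z), 5 vertices: (1,40) (7.5,17.5) (16,3) (18.5,21.5) (7.5,33.5)
edge 0: (1,40)→(7.5,17.5)  cross = 1·17.5 − 7.5·40 = -282.5000; (r_i+r_j)·cross = 8.5·-282.5000 = -2401.2500
edge 1: (7.5,17.5)→(16,3)  cross = 7.5·3 − 16·17.5 = -257.5000; (r_i+r_j)·cross = 23.5·-257.5000 = -6051.2500
edge 2: (16,3)→(18.5,21.5)  cross = 16·21.5 − 18.5·3 = 288.5000; (r_i+r_j)·cross = 34.5·288.5000 = 9953.2500
edge 3: (18.5,21.5)→(7.5,33.5)  cross = 18.5·33.5 − 7.5·21.5 = 458.5000; (r_i+r_j)·cross = 26·458.5000 = 11921.0000
edge 4: (7.5,33.5)→(1,40)  cross = 7.5·40 − 1·33.5 = 266.5000; (r_i+r_j)·cross = 8.5·266.5000 = 2265.2500
Σcross = 473.5000 → A = |Σcross|/2 = 236.7500 mm²
Σ(r_i+r_j)·cross = 15687.0000 → first moment M = |Σ|/6 = 2614.5000
R_c = M/A = 2614.5000/236.7500 = 11.0433 mm
θ = 302° = 5.270894 rad
V = θ·R_c·A = 5.270894·11.0433·236.7500 = 13780.753 mm³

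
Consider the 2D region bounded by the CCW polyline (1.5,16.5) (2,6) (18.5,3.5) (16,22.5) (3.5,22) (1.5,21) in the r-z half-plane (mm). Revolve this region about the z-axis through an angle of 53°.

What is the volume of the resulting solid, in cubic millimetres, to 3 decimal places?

Volume = 2424.065 mm³

Profile (r,z), 6 vertices: (1.5,16.5) (2,6) (18.5,3.5) (16,22.5) (3.5,22) (1.5,21)
edge 0: (1.5,16.5)→(2,6)  cross = 1.5·6 − 2·16.5 = -24.0000; (r_i+r_j)·cross = 3.5·-24.0000 = -84.0000
edge 1: (2,6)→(18.5,3.5)  cross = 2·3.5 − 18.5·6 = -104.0000; (r_i+r_j)·cross = 20.5·-104.0000 = -2132.0000
edge 2: (18.5,3.5)→(16,22.5)  cross = 18.5·22.5 − 16·3.5 = 360.2500; (r_i+r_j)·cross = 34.5·360.2500 = 12428.6250
edge 3: (16,22.5)→(3.5,22)  cross = 16·22 − 3.5·22.5 = 273.2500; (r_i+r_j)·cross = 19.5·273.2500 = 5328.3750
edge 4: (3.5,22)→(1.5,21)  cross = 3.5·21 − 1.5·22 = 40.5000; (r_i+r_j)·cross = 5·40.5000 = 202.5000
edge 5: (1.5,21)→(1.5,16.5)  cross = 1.5·16.5 − 1.5·21 = -6.7500; (r_i+r_j)·cross = 3·-6.7500 = -20.2500
Σcross = 539.2500 → A = |Σcross|/2 = 269.6250 mm²
Σ(r_i+r_j)·cross = 15723.2500 → first moment M = |Σ|/6 = 2620.5417
R_c = M/A = 2620.5417/269.6250 = 9.7192 mm
θ = 53° = 0.925025 rad
V = θ·R_c·A = 0.925025·9.7192·269.6250 = 2424.065 mm³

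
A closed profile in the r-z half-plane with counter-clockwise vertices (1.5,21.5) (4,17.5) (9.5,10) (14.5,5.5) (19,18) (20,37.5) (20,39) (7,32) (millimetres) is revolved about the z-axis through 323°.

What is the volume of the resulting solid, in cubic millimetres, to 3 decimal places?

Volume = 25097.295 mm³

Profile (r,z), 8 vertices: (1.5,21.5) (4,17.5) (9.5,10) (14.5,5.5) (19,18) (20,37.5) (20,39) (7,32)
edge 0: (1.5,21.5)→(4,17.5)  cross = 1.5·17.5 − 4·21.5 = -59.7500; (r_i+r_j)·cross = 5.5·-59.7500 = -328.6250
edge 1: (4,17.5)→(9.5,10)  cross = 4·10 − 9.5·17.5 = -126.2500; (r_i+r_j)·cross = 13.5·-126.2500 = -1704.3750
edge 2: (9.5,10)→(14.5,5.5)  cross = 9.5·5.5 − 14.5·10 = -92.7500; (r_i+r_j)·cross = 24·-92.7500 = -2226.0000
edge 3: (14.5,5.5)→(19,18)  cross = 14.5·18 − 19·5.5 = 156.5000; (r_i+r_j)·cross = 33.5·156.5000 = 5242.7500
edge 4: (19,18)→(20,37.5)  cross = 19·37.5 − 20·18 = 352.5000; (r_i+r_j)·cross = 39·352.5000 = 13747.5000
edge 5: (20,37.5)→(20,39)  cross = 20·39 − 20·37.5 = 30.0000; (r_i+r_j)·cross = 40·30.0000 = 1200.0000
edge 6: (20,39)→(7,32)  cross = 20·32 − 7·39 = 367.0000; (r_i+r_j)·cross = 27·367.0000 = 9909.0000
edge 7: (7,32)→(1.5,21.5)  cross = 7·21.5 − 1.5·32 = 102.5000; (r_i+r_j)·cross = 8.5·102.5000 = 871.2500
Σcross = 729.7500 → A = |Σcross|/2 = 364.8750 mm²
Σ(r_i+r_j)·cross = 26711.5000 → first moment M = |Σ|/6 = 4451.9167
R_c = M/A = 4451.9167/364.8750 = 12.2012 mm
θ = 323° = 5.637413 rad
V = θ·R_c·A = 5.637413·12.2012·364.8750 = 25097.295 mm³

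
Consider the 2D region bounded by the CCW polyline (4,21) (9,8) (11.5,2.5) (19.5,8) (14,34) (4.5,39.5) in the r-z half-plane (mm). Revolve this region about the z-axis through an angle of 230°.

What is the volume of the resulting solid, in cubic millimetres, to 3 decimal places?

Volume = 15517.613 mm³

Profile (r,z), 6 vertices: (4,21) (9,8) (11.5,2.5) (19.5,8) (14,34) (4.5,39.5)
edge 0: (4,21)→(9,8)  cross = 4·8 − 9·21 = -157.0000; (r_i+r_j)·cross = 13·-157.0000 = -2041.0000
edge 1: (9,8)→(11.5,2.5)  cross = 9·2.5 − 11.5·8 = -69.5000; (r_i+r_j)·cross = 20.5·-69.5000 = -1424.7500
edge 2: (11.5,2.5)→(19.5,8)  cross = 11.5·8 − 19.5·2.5 = 43.2500; (r_i+r_j)·cross = 31·43.2500 = 1340.7500
edge 3: (19.5,8)→(14,34)  cross = 19.5·34 − 14·8 = 551.0000; (r_i+r_j)·cross = 33.5·551.0000 = 18458.5000
edge 4: (14,34)→(4.5,39.5)  cross = 14·39.5 − 4.5·34 = 400.0000; (r_i+r_j)·cross = 18.5·400.0000 = 7400.0000
edge 5: (4.5,39.5)→(4,21)  cross = 4.5·21 − 4·39.5 = -63.5000; (r_i+r_j)·cross = 8.5·-63.5000 = -539.7500
Σcross = 704.2500 → A = |Σcross|/2 = 352.1250 mm²
Σ(r_i+r_j)·cross = 23193.7500 → first moment M = |Σ|/6 = 3865.6250
R_c = M/A = 3865.6250/352.1250 = 10.9780 mm
θ = 230° = 4.014257 rad
V = θ·R_c·A = 4.014257·10.9780·352.1250 = 15517.613 mm³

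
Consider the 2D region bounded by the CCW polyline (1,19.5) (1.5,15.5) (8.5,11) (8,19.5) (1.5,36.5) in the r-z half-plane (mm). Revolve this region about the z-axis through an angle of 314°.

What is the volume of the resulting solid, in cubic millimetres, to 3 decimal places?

Profile (r,z), 5 vertices: (1,19.5) (1.5,15.5) (8.5,11) (8,19.5) (1.5,36.5)
edge 0: (1,19.5)→(1.5,15.5)  cross = 1·15.5 − 1.5·19.5 = -13.7500; (r_i+r_j)·cross = 2.5·-13.7500 = -34.3750
edge 1: (1.5,15.5)→(8.5,11)  cross = 1.5·11 − 8.5·15.5 = -115.2500; (r_i+r_j)·cross = 10·-115.2500 = -1152.5000
edge 2: (8.5,11)→(8,19.5)  cross = 8.5·19.5 − 8·11 = 77.7500; (r_i+r_j)·cross = 16.5·77.7500 = 1282.8750
edge 3: (8,19.5)→(1.5,36.5)  cross = 8·36.5 − 1.5·19.5 = 262.7500; (r_i+r_j)·cross = 9.5·262.7500 = 2496.1250
edge 4: (1.5,36.5)→(1,19.5)  cross = 1.5·19.5 − 1·36.5 = -7.2500; (r_i+r_j)·cross = 2.5·-7.2500 = -18.1250
Σcross = 204.2500 → A = |Σcross|/2 = 102.1250 mm²
Σ(r_i+r_j)·cross = 2574.0000 → first moment M = |Σ|/6 = 429.0000
R_c = M/A = 429.0000/102.1250 = 4.2007 mm
θ = 314° = 5.480334 rad
V = θ·R_c·A = 5.480334·4.2007·102.1250 = 2351.063 mm³

Volume = 2351.063 mm³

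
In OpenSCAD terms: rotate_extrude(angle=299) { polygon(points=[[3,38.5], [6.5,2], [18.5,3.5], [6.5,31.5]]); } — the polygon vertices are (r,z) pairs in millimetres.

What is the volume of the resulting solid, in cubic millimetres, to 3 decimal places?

Profile (r,z), 4 vertices: (3,38.5) (6.5,2) (18.5,3.5) (6.5,31.5)
edge 0: (3,38.5)→(6.5,2)  cross = 3·2 − 6.5·38.5 = -244.2500; (r_i+r_j)·cross = 9.5·-244.2500 = -2320.3750
edge 1: (6.5,2)→(18.5,3.5)  cross = 6.5·3.5 − 18.5·2 = -14.2500; (r_i+r_j)·cross = 25·-14.2500 = -356.2500
edge 2: (18.5,3.5)→(6.5,31.5)  cross = 18.5·31.5 − 6.5·3.5 = 560.0000; (r_i+r_j)·cross = 25·560.0000 = 14000.0000
edge 3: (6.5,31.5)→(3,38.5)  cross = 6.5·38.5 − 3·31.5 = 155.7500; (r_i+r_j)·cross = 9.5·155.7500 = 1479.6250
Σcross = 457.2500 → A = |Σcross|/2 = 228.6250 mm²
Σ(r_i+r_j)·cross = 12803.0000 → first moment M = |Σ|/6 = 2133.8333
R_c = M/A = 2133.8333/228.6250 = 9.3333 mm
θ = 299° = 5.218534 rad
V = θ·R_c·A = 5.218534·9.3333·228.6250 = 11135.483 mm³

Volume = 11135.483 mm³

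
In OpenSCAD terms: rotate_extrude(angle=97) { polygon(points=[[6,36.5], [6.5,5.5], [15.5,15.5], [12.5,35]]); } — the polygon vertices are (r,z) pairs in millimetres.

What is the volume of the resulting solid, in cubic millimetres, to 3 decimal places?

Profile (r,z), 4 vertices: (6,36.5) (6.5,5.5) (15.5,15.5) (12.5,35)
edge 0: (6,36.5)→(6.5,5.5)  cross = 6·5.5 − 6.5·36.5 = -204.2500; (r_i+r_j)·cross = 12.5·-204.2500 = -2553.1250
edge 1: (6.5,5.5)→(15.5,15.5)  cross = 6.5·15.5 − 15.5·5.5 = 15.5000; (r_i+r_j)·cross = 22·15.5000 = 341.0000
edge 2: (15.5,15.5)→(12.5,35)  cross = 15.5·35 − 12.5·15.5 = 348.7500; (r_i+r_j)·cross = 28·348.7500 = 9765.0000
edge 3: (12.5,35)→(6,36.5)  cross = 12.5·36.5 − 6·35 = 246.2500; (r_i+r_j)·cross = 18.5·246.2500 = 4555.6250
Σcross = 406.2500 → A = |Σcross|/2 = 203.1250 mm²
Σ(r_i+r_j)·cross = 12108.5000 → first moment M = |Σ|/6 = 2018.0833
R_c = M/A = 2018.0833/203.1250 = 9.9352 mm
θ = 97° = 1.692969 rad
V = θ·R_c·A = 1.692969·9.9352·203.1250 = 3416.553 mm³

Volume = 3416.553 mm³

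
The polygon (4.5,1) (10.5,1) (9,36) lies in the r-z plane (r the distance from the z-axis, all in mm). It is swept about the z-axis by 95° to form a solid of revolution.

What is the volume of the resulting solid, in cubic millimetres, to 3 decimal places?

Volume = 1392.773 mm³

Profile (r,z), 3 vertices: (4.5,1) (10.5,1) (9,36)
edge 0: (4.5,1)→(10.5,1)  cross = 4.5·1 − 10.5·1 = -6.0000; (r_i+r_j)·cross = 15·-6.0000 = -90.0000
edge 1: (10.5,1)→(9,36)  cross = 10.5·36 − 9·1 = 369.0000; (r_i+r_j)·cross = 19.5·369.0000 = 7195.5000
edge 2: (9,36)→(4.5,1)  cross = 9·1 − 4.5·36 = -153.0000; (r_i+r_j)·cross = 13.5·-153.0000 = -2065.5000
Σcross = 210.0000 → A = |Σcross|/2 = 105.0000 mm²
Σ(r_i+r_j)·cross = 5040.0000 → first moment M = |Σ|/6 = 840.0000
R_c = M/A = 840.0000/105.0000 = 8.0000 mm
θ = 95° = 1.658063 rad
V = θ·R_c·A = 1.658063·8.0000·105.0000 = 1392.773 mm³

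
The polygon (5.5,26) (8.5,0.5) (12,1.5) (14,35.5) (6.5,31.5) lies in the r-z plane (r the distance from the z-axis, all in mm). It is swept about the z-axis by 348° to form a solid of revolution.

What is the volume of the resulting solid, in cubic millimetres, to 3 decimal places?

Volume = 12017.918 mm³

Profile (r,z), 5 vertices: (5.5,26) (8.5,0.5) (12,1.5) (14,35.5) (6.5,31.5)
edge 0: (5.5,26)→(8.5,0.5)  cross = 5.5·0.5 − 8.5·26 = -218.2500; (r_i+r_j)·cross = 14·-218.2500 = -3055.5000
edge 1: (8.5,0.5)→(12,1.5)  cross = 8.5·1.5 − 12·0.5 = 6.7500; (r_i+r_j)·cross = 20.5·6.7500 = 138.3750
edge 2: (12,1.5)→(14,35.5)  cross = 12·35.5 − 14·1.5 = 405.0000; (r_i+r_j)·cross = 26·405.0000 = 10530.0000
edge 3: (14,35.5)→(6.5,31.5)  cross = 14·31.5 − 6.5·35.5 = 210.2500; (r_i+r_j)·cross = 20.5·210.2500 = 4310.1250
edge 4: (6.5,31.5)→(5.5,26)  cross = 6.5·26 − 5.5·31.5 = -4.2500; (r_i+r_j)·cross = 12·-4.2500 = -51.0000
Σcross = 399.5000 → A = |Σcross|/2 = 199.7500 mm²
Σ(r_i+r_j)·cross = 11872.0000 → first moment M = |Σ|/6 = 1978.6667
R_c = M/A = 1978.6667/199.7500 = 9.9057 mm
θ = 348° = 6.073746 rad
V = θ·R_c·A = 6.073746·9.9057·199.7500 = 12017.918 mm³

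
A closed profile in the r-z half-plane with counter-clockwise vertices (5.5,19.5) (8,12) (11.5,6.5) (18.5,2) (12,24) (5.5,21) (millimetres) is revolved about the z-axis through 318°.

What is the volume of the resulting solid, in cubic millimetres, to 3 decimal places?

Volume = 8334.240 mm³

Profile (r,z), 6 vertices: (5.5,19.5) (8,12) (11.5,6.5) (18.5,2) (12,24) (5.5,21)
edge 0: (5.5,19.5)→(8,12)  cross = 5.5·12 − 8·19.5 = -90.0000; (r_i+r_j)·cross = 13.5·-90.0000 = -1215.0000
edge 1: (8,12)→(11.5,6.5)  cross = 8·6.5 − 11.5·12 = -86.0000; (r_i+r_j)·cross = 19.5·-86.0000 = -1677.0000
edge 2: (11.5,6.5)→(18.5,2)  cross = 11.5·2 − 18.5·6.5 = -97.2500; (r_i+r_j)·cross = 30·-97.2500 = -2917.5000
edge 3: (18.5,2)→(12,24)  cross = 18.5·24 − 12·2 = 420.0000; (r_i+r_j)·cross = 30.5·420.0000 = 12810.0000
edge 4: (12,24)→(5.5,21)  cross = 12·21 − 5.5·24 = 120.0000; (r_i+r_j)·cross = 17.5·120.0000 = 2100.0000
edge 5: (5.5,21)→(5.5,19.5)  cross = 5.5·19.5 − 5.5·21 = -8.2500; (r_i+r_j)·cross = 11·-8.2500 = -90.7500
Σcross = 258.5000 → A = |Σcross|/2 = 129.2500 mm²
Σ(r_i+r_j)·cross = 9009.7500 → first moment M = |Σ|/6 = 1501.6250
R_c = M/A = 1501.6250/129.2500 = 11.6180 mm
θ = 318° = 5.550147 rad
V = θ·R_c·A = 5.550147·11.6180·129.2500 = 8334.240 mm³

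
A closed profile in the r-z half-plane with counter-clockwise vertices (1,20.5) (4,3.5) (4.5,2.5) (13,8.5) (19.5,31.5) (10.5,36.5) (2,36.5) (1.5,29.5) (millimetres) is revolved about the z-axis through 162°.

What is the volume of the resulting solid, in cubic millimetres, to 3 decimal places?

Volume = 10794.787 mm³

Profile (r,z), 8 vertices: (1,20.5) (4,3.5) (4.5,2.5) (13,8.5) (19.5,31.5) (10.5,36.5) (2,36.5) (1.5,29.5)
edge 0: (1,20.5)→(4,3.5)  cross = 1·3.5 − 4·20.5 = -78.5000; (r_i+r_j)·cross = 5·-78.5000 = -392.5000
edge 1: (4,3.5)→(4.5,2.5)  cross = 4·2.5 − 4.5·3.5 = -5.7500; (r_i+r_j)·cross = 8.5·-5.7500 = -48.8750
edge 2: (4.5,2.5)→(13,8.5)  cross = 4.5·8.5 − 13·2.5 = 5.7500; (r_i+r_j)·cross = 17.5·5.7500 = 100.6250
edge 3: (13,8.5)→(19.5,31.5)  cross = 13·31.5 − 19.5·8.5 = 243.7500; (r_i+r_j)·cross = 32.5·243.7500 = 7921.8750
edge 4: (19.5,31.5)→(10.5,36.5)  cross = 19.5·36.5 − 10.5·31.5 = 381.0000; (r_i+r_j)·cross = 30·381.0000 = 11430.0000
edge 5: (10.5,36.5)→(2,36.5)  cross = 10.5·36.5 − 2·36.5 = 310.2500; (r_i+r_j)·cross = 12.5·310.2500 = 3878.1250
edge 6: (2,36.5)→(1.5,29.5)  cross = 2·29.5 − 1.5·36.5 = 4.2500; (r_i+r_j)·cross = 3.5·4.2500 = 14.8750
edge 7: (1.5,29.5)→(1,20.5)  cross = 1.5·20.5 − 1·29.5 = 1.2500; (r_i+r_j)·cross = 2.5·1.2500 = 3.1250
Σcross = 862.0000 → A = |Σcross|/2 = 431.0000 mm²
Σ(r_i+r_j)·cross = 22907.2500 → first moment M = |Σ|/6 = 3817.8750
R_c = M/A = 3817.8750/431.0000 = 8.8582 mm
θ = 162° = 2.827433 rad
V = θ·R_c·A = 2.827433·8.8582·431.0000 = 10794.787 mm³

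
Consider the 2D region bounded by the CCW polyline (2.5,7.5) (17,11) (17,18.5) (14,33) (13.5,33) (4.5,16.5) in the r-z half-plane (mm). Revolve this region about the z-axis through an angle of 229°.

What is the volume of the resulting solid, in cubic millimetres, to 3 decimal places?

Volume = 8982.650 mm³

Profile (r,z), 6 vertices: (2.5,7.5) (17,11) (17,18.5) (14,33) (13.5,33) (4.5,16.5)
edge 0: (2.5,7.5)→(17,11)  cross = 2.5·11 − 17·7.5 = -100.0000; (r_i+r_j)·cross = 19.5·-100.0000 = -1950.0000
edge 1: (17,11)→(17,18.5)  cross = 17·18.5 − 17·11 = 127.5000; (r_i+r_j)·cross = 34·127.5000 = 4335.0000
edge 2: (17,18.5)→(14,33)  cross = 17·33 − 14·18.5 = 302.0000; (r_i+r_j)·cross = 31·302.0000 = 9362.0000
edge 3: (14,33)→(13.5,33)  cross = 14·33 − 13.5·33 = 16.5000; (r_i+r_j)·cross = 27.5·16.5000 = 453.7500
edge 4: (13.5,33)→(4.5,16.5)  cross = 13.5·16.5 − 4.5·33 = 74.2500; (r_i+r_j)·cross = 18·74.2500 = 1336.5000
edge 5: (4.5,16.5)→(2.5,7.5)  cross = 4.5·7.5 − 2.5·16.5 = -7.5000; (r_i+r_j)·cross = 7·-7.5000 = -52.5000
Σcross = 412.7500 → A = |Σcross|/2 = 206.3750 mm²
Σ(r_i+r_j)·cross = 13484.7500 → first moment M = |Σ|/6 = 2247.4583
R_c = M/A = 2247.4583/206.3750 = 10.8902 mm
θ = 229° = 3.996804 rad
V = θ·R_c·A = 3.996804·10.8902·206.3750 = 8982.650 mm³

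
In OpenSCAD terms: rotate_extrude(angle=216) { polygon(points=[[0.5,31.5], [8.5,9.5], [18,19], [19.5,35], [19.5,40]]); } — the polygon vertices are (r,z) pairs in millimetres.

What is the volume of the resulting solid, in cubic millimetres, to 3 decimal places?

Volume = 14325.663 mm³

Profile (r,z), 5 vertices: (0.5,31.5) (8.5,9.5) (18,19) (19.5,35) (19.5,40)
edge 0: (0.5,31.5)→(8.5,9.5)  cross = 0.5·9.5 − 8.5·31.5 = -263.0000; (r_i+r_j)·cross = 9·-263.0000 = -2367.0000
edge 1: (8.5,9.5)→(18,19)  cross = 8.5·19 − 18·9.5 = -9.5000; (r_i+r_j)·cross = 26.5·-9.5000 = -251.7500
edge 2: (18,19)→(19.5,35)  cross = 18·35 − 19.5·19 = 259.5000; (r_i+r_j)·cross = 37.5·259.5000 = 9731.2500
edge 3: (19.5,35)→(19.5,40)  cross = 19.5·40 − 19.5·35 = 97.5000; (r_i+r_j)·cross = 39·97.5000 = 3802.5000
edge 4: (19.5,40)→(0.5,31.5)  cross = 19.5·31.5 − 0.5·40 = 594.2500; (r_i+r_j)·cross = 20·594.2500 = 11885.0000
Σcross = 678.7500 → A = |Σcross|/2 = 339.3750 mm²
Σ(r_i+r_j)·cross = 22800.0000 → first moment M = |Σ|/6 = 3800.0000
R_c = M/A = 3800.0000/339.3750 = 11.1971 mm
θ = 216° = 3.769911 rad
V = θ·R_c·A = 3.769911·11.1971·339.3750 = 14325.663 mm³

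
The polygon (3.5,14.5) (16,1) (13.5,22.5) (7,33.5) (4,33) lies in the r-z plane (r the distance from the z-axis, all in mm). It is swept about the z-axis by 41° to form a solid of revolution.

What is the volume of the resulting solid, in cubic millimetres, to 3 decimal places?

Volume = 1484.138 mm³

Profile (r,z), 5 vertices: (3.5,14.5) (16,1) (13.5,22.5) (7,33.5) (4,33)
edge 0: (3.5,14.5)→(16,1)  cross = 3.5·1 − 16·14.5 = -228.5000; (r_i+r_j)·cross = 19.5·-228.5000 = -4455.7500
edge 1: (16,1)→(13.5,22.5)  cross = 16·22.5 − 13.5·1 = 346.5000; (r_i+r_j)·cross = 29.5·346.5000 = 10221.7500
edge 2: (13.5,22.5)→(7,33.5)  cross = 13.5·33.5 − 7·22.5 = 294.7500; (r_i+r_j)·cross = 20.5·294.7500 = 6042.3750
edge 3: (7,33.5)→(4,33)  cross = 7·33 − 4·33.5 = 97.0000; (r_i+r_j)·cross = 11·97.0000 = 1067.0000
edge 4: (4,33)→(3.5,14.5)  cross = 4·14.5 − 3.5·33 = -57.5000; (r_i+r_j)·cross = 7.5·-57.5000 = -431.2500
Σcross = 452.2500 → A = |Σcross|/2 = 226.1250 mm²
Σ(r_i+r_j)·cross = 12444.1250 → first moment M = |Σ|/6 = 2074.0208
R_c = M/A = 2074.0208/226.1250 = 9.1720 mm
θ = 41° = 0.715585 rad
V = θ·R_c·A = 0.715585·9.1720·226.1250 = 1484.138 mm³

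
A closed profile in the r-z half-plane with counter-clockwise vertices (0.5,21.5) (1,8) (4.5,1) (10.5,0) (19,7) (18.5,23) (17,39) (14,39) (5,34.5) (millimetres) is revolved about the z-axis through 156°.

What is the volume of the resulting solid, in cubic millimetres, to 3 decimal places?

Profile (r,z), 9 vertices: (0.5,21.5) (1,8) (4.5,1) (10.5,0) (19,7) (18.5,23) (17,39) (14,39) (5,34.5)
edge 0: (0.5,21.5)→(1,8)  cross = 0.5·8 − 1·21.5 = -17.5000; (r_i+r_j)·cross = 1.5·-17.5000 = -26.2500
edge 1: (1,8)→(4.5,1)  cross = 1·1 − 4.5·8 = -35.0000; (r_i+r_j)·cross = 5.5·-35.0000 = -192.5000
edge 2: (4.5,1)→(10.5,0)  cross = 4.5·0 − 10.5·1 = -10.5000; (r_i+r_j)·cross = 15·-10.5000 = -157.5000
edge 3: (10.5,0)→(19,7)  cross = 10.5·7 − 19·0 = 73.5000; (r_i+r_j)·cross = 29.5·73.5000 = 2168.2500
edge 4: (19,7)→(18.5,23)  cross = 19·23 − 18.5·7 = 307.5000; (r_i+r_j)·cross = 37.5·307.5000 = 11531.2500
edge 5: (18.5,23)→(17,39)  cross = 18.5·39 − 17·23 = 330.5000; (r_i+r_j)·cross = 35.5·330.5000 = 11732.7500
edge 6: (17,39)→(14,39)  cross = 17·39 − 14·39 = 117.0000; (r_i+r_j)·cross = 31·117.0000 = 3627.0000
edge 7: (14,39)→(5,34.5)  cross = 14·34.5 − 5·39 = 288.0000; (r_i+r_j)·cross = 19·288.0000 = 5472.0000
edge 8: (5,34.5)→(0.5,21.5)  cross = 5·21.5 − 0.5·34.5 = 90.2500; (r_i+r_j)·cross = 5.5·90.2500 = 496.3750
Σcross = 1143.7500 → A = |Σcross|/2 = 571.8750 mm²
Σ(r_i+r_j)·cross = 34651.3750 → first moment M = |Σ|/6 = 5775.2292
R_c = M/A = 5775.2292/571.8750 = 10.0988 mm
θ = 156° = 2.722714 rad
V = θ·R_c·A = 2.722714·10.0988·571.8750 = 15724.295 mm³

Volume = 15724.295 mm³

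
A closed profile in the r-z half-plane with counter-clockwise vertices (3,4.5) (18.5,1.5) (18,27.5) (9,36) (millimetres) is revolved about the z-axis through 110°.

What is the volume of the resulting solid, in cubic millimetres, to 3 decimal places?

Profile (r,z), 4 vertices: (3,4.5) (18.5,1.5) (18,27.5) (9,36)
edge 0: (3,4.5)→(18.5,1.5)  cross = 3·1.5 − 18.5·4.5 = -78.7500; (r_i+r_j)·cross = 21.5·-78.7500 = -1693.1250
edge 1: (18.5,1.5)→(18,27.5)  cross = 18.5·27.5 − 18·1.5 = 481.7500; (r_i+r_j)·cross = 36.5·481.7500 = 17583.8750
edge 2: (18,27.5)→(9,36)  cross = 18·36 − 9·27.5 = 400.5000; (r_i+r_j)·cross = 27·400.5000 = 10813.5000
edge 3: (9,36)→(3,4.5)  cross = 9·4.5 − 3·36 = -67.5000; (r_i+r_j)·cross = 12·-67.5000 = -810.0000
Σcross = 736.0000 → A = |Σcross|/2 = 368.0000 mm²
Σ(r_i+r_j)·cross = 25894.2500 → first moment M = |Σ|/6 = 4315.7083
R_c = M/A = 4315.7083/368.0000 = 11.7275 mm
θ = 110° = 1.919862 rad
V = θ·R_c·A = 1.919862·11.7275·368.0000 = 8285.565 mm³

Volume = 8285.565 mm³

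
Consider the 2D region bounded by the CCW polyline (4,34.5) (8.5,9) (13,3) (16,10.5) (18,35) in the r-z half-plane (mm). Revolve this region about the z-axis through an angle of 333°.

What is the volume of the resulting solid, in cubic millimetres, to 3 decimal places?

Volume = 19934.613 mm³

Profile (r,z), 5 vertices: (4,34.5) (8.5,9) (13,3) (16,10.5) (18,35)
edge 0: (4,34.5)→(8.5,9)  cross = 4·9 − 8.5·34.5 = -257.2500; (r_i+r_j)·cross = 12.5·-257.2500 = -3215.6250
edge 1: (8.5,9)→(13,3)  cross = 8.5·3 − 13·9 = -91.5000; (r_i+r_j)·cross = 21.5·-91.5000 = -1967.2500
edge 2: (13,3)→(16,10.5)  cross = 13·10.5 − 16·3 = 88.5000; (r_i+r_j)·cross = 29·88.5000 = 2566.5000
edge 3: (16,10.5)→(18,35)  cross = 16·35 − 18·10.5 = 371.0000; (r_i+r_j)·cross = 34·371.0000 = 12614.0000
edge 4: (18,35)→(4,34.5)  cross = 18·34.5 − 4·35 = 481.0000; (r_i+r_j)·cross = 22·481.0000 = 10582.0000
Σcross = 591.7500 → A = |Σcross|/2 = 295.8750 mm²
Σ(r_i+r_j)·cross = 20579.6250 → first moment M = |Σ|/6 = 3429.9375
R_c = M/A = 3429.9375/295.8750 = 11.5925 mm
θ = 333° = 5.811946 rad
V = θ·R_c·A = 5.811946·11.5925·295.8750 = 19934.613 mm³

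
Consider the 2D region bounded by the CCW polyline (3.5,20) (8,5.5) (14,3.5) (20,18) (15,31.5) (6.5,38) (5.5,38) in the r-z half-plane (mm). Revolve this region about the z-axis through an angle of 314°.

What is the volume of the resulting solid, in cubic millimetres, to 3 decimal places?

Volume = 22097.848 mm³

Profile (r,z), 7 vertices: (3.5,20) (8,5.5) (14,3.5) (20,18) (15,31.5) (6.5,38) (5.5,38)
edge 0: (3.5,20)→(8,5.5)  cross = 3.5·5.5 − 8·20 = -140.7500; (r_i+r_j)·cross = 11.5·-140.7500 = -1618.6250
edge 1: (8,5.5)→(14,3.5)  cross = 8·3.5 − 14·5.5 = -49.0000; (r_i+r_j)·cross = 22·-49.0000 = -1078.0000
edge 2: (14,3.5)→(20,18)  cross = 14·18 − 20·3.5 = 182.0000; (r_i+r_j)·cross = 34·182.0000 = 6188.0000
edge 3: (20,18)→(15,31.5)  cross = 20·31.5 − 15·18 = 360.0000; (r_i+r_j)·cross = 35·360.0000 = 12600.0000
edge 4: (15,31.5)→(6.5,38)  cross = 15·38 − 6.5·31.5 = 365.2500; (r_i+r_j)·cross = 21.5·365.2500 = 7852.8750
edge 5: (6.5,38)→(5.5,38)  cross = 6.5·38 − 5.5·38 = 38.0000; (r_i+r_j)·cross = 12·38.0000 = 456.0000
edge 6: (5.5,38)→(3.5,20)  cross = 5.5·20 − 3.5·38 = -23.0000; (r_i+r_j)·cross = 9·-23.0000 = -207.0000
Σcross = 732.5000 → A = |Σcross|/2 = 366.2500 mm²
Σ(r_i+r_j)·cross = 24193.2500 → first moment M = |Σ|/6 = 4032.2083
R_c = M/A = 4032.2083/366.2500 = 11.0094 mm
θ = 314° = 5.480334 rad
V = θ·R_c·A = 5.480334·11.0094·366.2500 = 22097.848 mm³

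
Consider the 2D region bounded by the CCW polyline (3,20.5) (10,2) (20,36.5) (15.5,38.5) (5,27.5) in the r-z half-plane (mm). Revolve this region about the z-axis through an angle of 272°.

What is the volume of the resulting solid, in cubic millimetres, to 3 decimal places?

Volume = 15322.490 mm³

Profile (r,z), 5 vertices: (3,20.5) (10,2) (20,36.5) (15.5,38.5) (5,27.5)
edge 0: (3,20.5)→(10,2)  cross = 3·2 − 10·20.5 = -199.0000; (r_i+r_j)·cross = 13·-199.0000 = -2587.0000
edge 1: (10,2)→(20,36.5)  cross = 10·36.5 − 20·2 = 325.0000; (r_i+r_j)·cross = 30·325.0000 = 9750.0000
edge 2: (20,36.5)→(15.5,38.5)  cross = 20·38.5 − 15.5·36.5 = 204.2500; (r_i+r_j)·cross = 35.5·204.2500 = 7250.8750
edge 3: (15.5,38.5)→(5,27.5)  cross = 15.5·27.5 − 5·38.5 = 233.7500; (r_i+r_j)·cross = 20.5·233.7500 = 4791.8750
edge 4: (5,27.5)→(3,20.5)  cross = 5·20.5 − 3·27.5 = 20.0000; (r_i+r_j)·cross = 8·20.0000 = 160.0000
Σcross = 584.0000 → A = |Σcross|/2 = 292.0000 mm²
Σ(r_i+r_j)·cross = 19365.7500 → first moment M = |Σ|/6 = 3227.6250
R_c = M/A = 3227.6250/292.0000 = 11.0535 mm
θ = 272° = 4.747296 rad
V = θ·R_c·A = 4.747296·11.0535·292.0000 = 15322.490 mm³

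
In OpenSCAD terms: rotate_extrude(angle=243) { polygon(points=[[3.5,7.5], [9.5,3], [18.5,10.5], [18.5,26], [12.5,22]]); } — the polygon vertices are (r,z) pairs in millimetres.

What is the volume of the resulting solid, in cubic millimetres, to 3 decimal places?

Volume = 9803.418 mm³

Profile (r,z), 5 vertices: (3.5,7.5) (9.5,3) (18.5,10.5) (18.5,26) (12.5,22)
edge 0: (3.5,7.5)→(9.5,3)  cross = 3.5·3 − 9.5·7.5 = -60.7500; (r_i+r_j)·cross = 13·-60.7500 = -789.7500
edge 1: (9.5,3)→(18.5,10.5)  cross = 9.5·10.5 − 18.5·3 = 44.2500; (r_i+r_j)·cross = 28·44.2500 = 1239.0000
edge 2: (18.5,10.5)→(18.5,26)  cross = 18.5·26 − 18.5·10.5 = 286.7500; (r_i+r_j)·cross = 37·286.7500 = 10609.7500
edge 3: (18.5,26)→(12.5,22)  cross = 18.5·22 − 12.5·26 = 82.0000; (r_i+r_j)·cross = 31·82.0000 = 2542.0000
edge 4: (12.5,22)→(3.5,7.5)  cross = 12.5·7.5 − 3.5·22 = 16.7500; (r_i+r_j)·cross = 16·16.7500 = 268.0000
Σcross = 369.0000 → A = |Σcross|/2 = 184.5000 mm²
Σ(r_i+r_j)·cross = 13869.0000 → first moment M = |Σ|/6 = 2311.5000
R_c = M/A = 2311.5000/184.5000 = 12.5285 mm
θ = 243° = 4.241150 rad
V = θ·R_c·A = 4.241150·12.5285·184.5000 = 9803.418 mm³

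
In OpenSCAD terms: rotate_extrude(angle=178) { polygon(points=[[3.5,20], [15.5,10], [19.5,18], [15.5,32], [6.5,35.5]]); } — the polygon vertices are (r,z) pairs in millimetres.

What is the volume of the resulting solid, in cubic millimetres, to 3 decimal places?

Volume = 8997.481 mm³

Profile (r,z), 5 vertices: (3.5,20) (15.5,10) (19.5,18) (15.5,32) (6.5,35.5)
edge 0: (3.5,20)→(15.5,10)  cross = 3.5·10 − 15.5·20 = -275.0000; (r_i+r_j)·cross = 19·-275.0000 = -5225.0000
edge 1: (15.5,10)→(19.5,18)  cross = 15.5·18 − 19.5·10 = 84.0000; (r_i+r_j)·cross = 35·84.0000 = 2940.0000
edge 2: (19.5,18)→(15.5,32)  cross = 19.5·32 − 15.5·18 = 345.0000; (r_i+r_j)·cross = 35·345.0000 = 12075.0000
edge 3: (15.5,32)→(6.5,35.5)  cross = 15.5·35.5 − 6.5·32 = 342.2500; (r_i+r_j)·cross = 22·342.2500 = 7529.5000
edge 4: (6.5,35.5)→(3.5,20)  cross = 6.5·20 − 3.5·35.5 = 5.7500; (r_i+r_j)·cross = 10·5.7500 = 57.5000
Σcross = 502.0000 → A = |Σcross|/2 = 251.0000 mm²
Σ(r_i+r_j)·cross = 17377.0000 → first moment M = |Σ|/6 = 2896.1667
R_c = M/A = 2896.1667/251.0000 = 11.5385 mm
θ = 178° = 3.106686 rad
V = θ·R_c·A = 3.106686·11.5385·251.0000 = 8997.481 mm³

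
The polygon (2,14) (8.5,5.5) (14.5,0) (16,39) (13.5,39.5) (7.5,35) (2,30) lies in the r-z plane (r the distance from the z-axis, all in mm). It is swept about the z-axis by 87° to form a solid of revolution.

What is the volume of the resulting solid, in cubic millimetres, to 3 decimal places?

Volume = 5678.320 mm³

Profile (r,z), 7 vertices: (2,14) (8.5,5.5) (14.5,0) (16,39) (13.5,39.5) (7.5,35) (2,30)
edge 0: (2,14)→(8.5,5.5)  cross = 2·5.5 − 8.5·14 = -108.0000; (r_i+r_j)·cross = 10.5·-108.0000 = -1134.0000
edge 1: (8.5,5.5)→(14.5,0)  cross = 8.5·0 − 14.5·5.5 = -79.7500; (r_i+r_j)·cross = 23·-79.7500 = -1834.2500
edge 2: (14.5,0)→(16,39)  cross = 14.5·39 − 16·0 = 565.5000; (r_i+r_j)·cross = 30.5·565.5000 = 17247.7500
edge 3: (16,39)→(13.5,39.5)  cross = 16·39.5 − 13.5·39 = 105.5000; (r_i+r_j)·cross = 29.5·105.5000 = 3112.2500
edge 4: (13.5,39.5)→(7.5,35)  cross = 13.5·35 − 7.5·39.5 = 176.2500; (r_i+r_j)·cross = 21·176.2500 = 3701.2500
edge 5: (7.5,35)→(2,30)  cross = 7.5·30 − 2·35 = 155.0000; (r_i+r_j)·cross = 9.5·155.0000 = 1472.5000
edge 6: (2,30)→(2,14)  cross = 2·14 − 2·30 = -32.0000; (r_i+r_j)·cross = 4·-32.0000 = -128.0000
Σcross = 782.5000 → A = |Σcross|/2 = 391.2500 mm²
Σ(r_i+r_j)·cross = 22437.5000 → first moment M = |Σ|/6 = 3739.5833
R_c = M/A = 3739.5833/391.2500 = 9.5580 mm
θ = 87° = 1.518436 rad
V = θ·R_c·A = 1.518436·9.5580·391.2500 = 5678.320 mm³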